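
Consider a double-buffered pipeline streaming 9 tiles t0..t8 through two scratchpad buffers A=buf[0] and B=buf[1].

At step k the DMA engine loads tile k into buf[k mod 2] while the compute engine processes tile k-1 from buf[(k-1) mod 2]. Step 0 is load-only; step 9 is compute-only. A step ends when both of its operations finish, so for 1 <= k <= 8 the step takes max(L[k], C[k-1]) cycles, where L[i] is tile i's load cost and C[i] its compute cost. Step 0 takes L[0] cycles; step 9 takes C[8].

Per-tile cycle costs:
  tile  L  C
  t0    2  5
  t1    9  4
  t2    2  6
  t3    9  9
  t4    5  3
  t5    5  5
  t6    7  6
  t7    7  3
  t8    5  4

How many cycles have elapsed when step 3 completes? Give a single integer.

end_cycle[3] = 24

[0] DMA t0→A (2c) ∥ CU idle ⇒ 2c, clock 2
[1] DMA t1→B (9c) ∥ CU A:t0 (5c) ⇒ 9c, clock 11
[2] DMA t2→A (2c) ∥ CU B:t1 (4c) ⇒ 4c, clock 15
[3] DMA t3→B (9c) ∥ CU A:t2 (6c) ⇒ 9c, clock 24
[4] DMA t4→A (5c) ∥ CU B:t3 (9c) ⇒ 9c, clock 33
[5] DMA t5→B (5c) ∥ CU A:t4 (3c) ⇒ 5c, clock 38
[6] DMA t6→A (7c) ∥ CU B:t5 (5c) ⇒ 7c, clock 45
[7] DMA t7→B (7c) ∥ CU A:t6 (6c) ⇒ 7c, clock 52
[8] DMA t8→A (5c) ∥ CU B:t7 (3c) ⇒ 5c, clock 57
[9] DMA idle ∥ CU A:t8 (4c) ⇒ 4c, clock 61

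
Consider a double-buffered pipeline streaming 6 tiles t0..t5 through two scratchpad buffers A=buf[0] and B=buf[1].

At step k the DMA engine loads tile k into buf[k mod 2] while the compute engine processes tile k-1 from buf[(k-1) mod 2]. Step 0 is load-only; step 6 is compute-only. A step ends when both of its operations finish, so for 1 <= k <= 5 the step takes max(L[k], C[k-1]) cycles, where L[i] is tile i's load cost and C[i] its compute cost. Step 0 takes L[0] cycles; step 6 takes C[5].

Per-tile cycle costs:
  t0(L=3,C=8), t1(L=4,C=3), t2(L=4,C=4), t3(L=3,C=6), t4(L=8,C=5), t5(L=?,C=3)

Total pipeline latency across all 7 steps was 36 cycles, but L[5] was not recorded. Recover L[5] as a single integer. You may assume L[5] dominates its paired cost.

L[5] = 6

step 0: dur = L[0]=3 = 3
step 1: dur = max(L[1]=4, C[0]=8) = 8
step 2: dur = max(L[2]=4, C[1]=3) = 4
step 3: dur = max(L[3]=3, C[2]=4) = 4
step 4: dur = max(L[4]=8, C[3]=6) = 8
step 5: dur = max(L[5]=?, C[4]=5) = L[5]  (unknown; binding)
step 6: dur = C[5]=3 = 3
sum of known step durations = 30
dur[5] = total - known = 36 - 30 = 6
L[5] is the binding max in step 5, so L[5] = dur[5] = 6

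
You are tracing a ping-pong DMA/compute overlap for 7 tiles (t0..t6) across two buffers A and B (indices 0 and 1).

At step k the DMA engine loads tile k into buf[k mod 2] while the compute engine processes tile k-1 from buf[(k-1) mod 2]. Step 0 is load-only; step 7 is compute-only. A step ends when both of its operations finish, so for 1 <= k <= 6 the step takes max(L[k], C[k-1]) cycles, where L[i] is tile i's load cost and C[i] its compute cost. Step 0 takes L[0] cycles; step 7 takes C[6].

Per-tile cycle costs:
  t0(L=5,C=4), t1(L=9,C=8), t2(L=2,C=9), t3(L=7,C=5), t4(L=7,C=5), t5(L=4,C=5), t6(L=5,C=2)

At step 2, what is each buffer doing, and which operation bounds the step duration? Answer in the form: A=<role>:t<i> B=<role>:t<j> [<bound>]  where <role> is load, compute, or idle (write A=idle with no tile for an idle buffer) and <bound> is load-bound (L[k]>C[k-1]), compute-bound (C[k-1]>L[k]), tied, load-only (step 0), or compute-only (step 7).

step 2: A=load:t2 B=compute:t1 [compute-bound]

k=0 load=t0/5c comp=- wait=5 total=5
k=1 load=t1/9c comp=t0/4c wait=9 total=14
k=2 load=t2/2c comp=t1/8c wait=8 total=22
k=3 load=t3/7c comp=t2/9c wait=9 total=31
k=4 load=t4/7c comp=t3/5c wait=7 total=38
k=5 load=t5/4c comp=t4/5c wait=5 total=43
k=6 load=t6/5c comp=t5/5c wait=5 total=48
k=7 load=- comp=t6/2c wait=2 total=50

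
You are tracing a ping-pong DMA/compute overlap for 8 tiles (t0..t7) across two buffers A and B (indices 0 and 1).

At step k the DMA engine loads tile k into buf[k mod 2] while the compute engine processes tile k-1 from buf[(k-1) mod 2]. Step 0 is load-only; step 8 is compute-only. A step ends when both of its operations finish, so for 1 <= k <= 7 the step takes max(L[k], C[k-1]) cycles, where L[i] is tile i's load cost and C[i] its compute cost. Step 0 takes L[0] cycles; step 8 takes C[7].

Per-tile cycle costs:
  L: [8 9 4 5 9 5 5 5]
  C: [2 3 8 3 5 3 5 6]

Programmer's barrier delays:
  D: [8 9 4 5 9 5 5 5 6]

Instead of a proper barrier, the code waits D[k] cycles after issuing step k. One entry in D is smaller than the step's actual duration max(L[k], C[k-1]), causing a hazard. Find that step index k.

k=0 barrier L[0]=8→8c, D[0]=8 ok
k=1 barrier max(L[1]=9,C[0]=2)→9c, D[1]=9 ok
k=2 barrier max(L[2]=4,C[1]=3)→4c, D[2]=4 ok
k=3 barrier max(L[3]=5,C[2]=8)→8c, D[3]=5 SHORT
k=4 barrier max(L[4]=9,C[3]=3)→9c, D[4]=9 ok
k=5 barrier max(L[5]=5,C[4]=5)→5c, D[5]=5 ok
k=6 barrier max(L[6]=5,C[5]=3)→5c, D[6]=5 ok
k=7 barrier max(L[7]=5,C[6]=5)→5c, D[7]=5 ok
k=8 barrier C[7]=6→6c, D[8]=6 ok

hazard at step 3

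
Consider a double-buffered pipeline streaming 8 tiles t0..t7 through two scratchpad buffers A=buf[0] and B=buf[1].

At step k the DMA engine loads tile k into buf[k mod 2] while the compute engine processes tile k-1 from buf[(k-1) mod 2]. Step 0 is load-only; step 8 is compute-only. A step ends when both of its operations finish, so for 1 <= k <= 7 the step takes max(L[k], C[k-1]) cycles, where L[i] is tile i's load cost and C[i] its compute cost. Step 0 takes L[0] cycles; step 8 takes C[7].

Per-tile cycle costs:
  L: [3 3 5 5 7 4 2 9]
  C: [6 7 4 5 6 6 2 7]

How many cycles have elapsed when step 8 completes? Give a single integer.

end_cycle[8] = 56

  0. 3=3c; end=3; A:t0 B:-
  1. max(3,6)=6c; end=9; A:t0 B:t1
  2. max(5,7)=7c; end=16; A:t2 B:t1
  3. max(5,4)=5c; end=21; A:t2 B:t3
  4. max(7,5)=7c; end=28; A:t4 B:t3
  5. max(4,6)=6c; end=34; A:t4 B:t5
  6. max(2,6)=6c; end=40; A:t6 B:t5
  7. max(9,2)=9c; end=49; A:t6 B:t7
  8. 7=7c; end=56; A:t6 B:t7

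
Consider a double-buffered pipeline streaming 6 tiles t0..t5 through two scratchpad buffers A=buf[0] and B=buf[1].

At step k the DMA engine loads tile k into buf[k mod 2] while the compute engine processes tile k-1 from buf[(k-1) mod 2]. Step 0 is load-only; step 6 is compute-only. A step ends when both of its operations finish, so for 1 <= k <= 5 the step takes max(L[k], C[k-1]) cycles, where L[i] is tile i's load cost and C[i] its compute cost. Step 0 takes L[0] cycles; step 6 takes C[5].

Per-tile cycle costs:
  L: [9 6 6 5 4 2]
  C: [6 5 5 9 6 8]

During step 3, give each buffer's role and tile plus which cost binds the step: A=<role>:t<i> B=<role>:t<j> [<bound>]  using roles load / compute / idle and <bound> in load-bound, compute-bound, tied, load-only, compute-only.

step 3: A=compute:t2 B=load:t3 [tied]

k=0 load=t0/9c comp=- wait=9 total=9
k=1 load=t1/6c comp=t0/6c wait=6 total=15
k=2 load=t2/6c comp=t1/5c wait=6 total=21
k=3 load=t3/5c comp=t2/5c wait=5 total=26
k=4 load=t4/4c comp=t3/9c wait=9 total=35
k=5 load=t5/2c comp=t4/6c wait=6 total=41
k=6 load=- comp=t5/8c wait=8 total=49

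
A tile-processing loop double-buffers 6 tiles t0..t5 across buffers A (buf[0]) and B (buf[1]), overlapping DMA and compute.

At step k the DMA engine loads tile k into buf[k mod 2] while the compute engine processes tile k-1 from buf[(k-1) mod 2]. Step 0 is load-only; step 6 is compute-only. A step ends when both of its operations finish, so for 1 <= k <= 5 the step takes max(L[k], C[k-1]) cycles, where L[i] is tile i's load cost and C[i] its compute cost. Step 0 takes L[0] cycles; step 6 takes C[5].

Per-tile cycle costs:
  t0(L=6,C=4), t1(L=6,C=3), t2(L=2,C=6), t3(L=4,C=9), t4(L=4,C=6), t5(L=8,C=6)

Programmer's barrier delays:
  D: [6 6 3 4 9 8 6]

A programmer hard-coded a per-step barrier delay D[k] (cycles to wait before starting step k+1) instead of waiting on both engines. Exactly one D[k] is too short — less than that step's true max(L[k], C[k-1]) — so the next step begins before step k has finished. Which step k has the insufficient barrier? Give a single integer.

hazard at step 3

step 0: need L[0]=6 = 6; D[0]=6 ok
step 1: need max(L[1]=6,C[0]=4) = 6; D[1]=6 ok
step 2: need max(L[2]=2,C[1]=3) = 3; D[2]=3 ok
step 3: need max(L[3]=4,C[2]=6) = 6; D[3]=4 SHORT
step 4: need max(L[4]=4,C[3]=9) = 9; D[4]=9 ok
step 5: need max(L[5]=8,C[4]=6) = 8; D[5]=8 ok
step 6: need C[5]=6 = 6; D[6]=6 ok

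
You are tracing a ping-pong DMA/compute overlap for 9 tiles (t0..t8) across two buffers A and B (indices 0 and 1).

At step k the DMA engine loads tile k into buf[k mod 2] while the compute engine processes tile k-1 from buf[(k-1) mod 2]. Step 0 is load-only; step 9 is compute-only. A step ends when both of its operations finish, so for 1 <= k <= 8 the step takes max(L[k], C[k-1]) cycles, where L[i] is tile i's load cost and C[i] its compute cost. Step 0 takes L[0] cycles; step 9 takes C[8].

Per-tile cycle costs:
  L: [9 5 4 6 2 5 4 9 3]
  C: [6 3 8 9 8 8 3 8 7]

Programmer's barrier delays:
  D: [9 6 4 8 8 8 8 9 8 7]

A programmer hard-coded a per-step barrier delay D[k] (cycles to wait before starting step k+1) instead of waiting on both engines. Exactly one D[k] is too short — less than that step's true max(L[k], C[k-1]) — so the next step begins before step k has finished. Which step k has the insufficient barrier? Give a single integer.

step 0: need L[0]=9 = 9; D[0]=9 ok
step 1: need max(L[1]=5,C[0]=6) = 6; D[1]=6 ok
step 2: need max(L[2]=4,C[1]=3) = 4; D[2]=4 ok
step 3: need max(L[3]=6,C[2]=8) = 8; D[3]=8 ok
step 4: need max(L[4]=2,C[3]=9) = 9; D[4]=8 SHORT
step 5: need max(L[5]=5,C[4]=8) = 8; D[5]=8 ok
step 6: need max(L[6]=4,C[5]=8) = 8; D[6]=8 ok
step 7: need max(L[7]=9,C[6]=3) = 9; D[7]=9 ok
step 8: need max(L[8]=3,C[7]=8) = 8; D[8]=8 ok
step 9: need C[8]=7 = 7; D[9]=7 ok

hazard at step 4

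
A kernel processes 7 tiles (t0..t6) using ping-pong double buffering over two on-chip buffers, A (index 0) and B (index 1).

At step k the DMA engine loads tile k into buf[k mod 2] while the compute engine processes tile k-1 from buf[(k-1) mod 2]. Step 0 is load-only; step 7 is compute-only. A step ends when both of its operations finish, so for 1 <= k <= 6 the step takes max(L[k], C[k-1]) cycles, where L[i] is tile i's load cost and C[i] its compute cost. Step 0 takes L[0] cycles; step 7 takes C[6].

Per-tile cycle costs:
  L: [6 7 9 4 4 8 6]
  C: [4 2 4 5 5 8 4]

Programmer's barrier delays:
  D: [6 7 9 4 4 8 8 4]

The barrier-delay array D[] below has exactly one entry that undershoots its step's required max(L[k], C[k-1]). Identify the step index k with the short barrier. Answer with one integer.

k=0 barrier L[0]=6→6c, D[0]=6 ok
k=1 barrier max(L[1]=7,C[0]=4)→7c, D[1]=7 ok
k=2 barrier max(L[2]=9,C[1]=2)→9c, D[2]=9 ok
k=3 barrier max(L[3]=4,C[2]=4)→4c, D[3]=4 ok
k=4 barrier max(L[4]=4,C[3]=5)→5c, D[4]=4 SHORT
k=5 barrier max(L[5]=8,C[4]=5)→8c, D[5]=8 ok
k=6 barrier max(L[6]=6,C[5]=8)→8c, D[6]=8 ok
k=7 barrier C[6]=4→4c, D[7]=4 ok

hazard at step 4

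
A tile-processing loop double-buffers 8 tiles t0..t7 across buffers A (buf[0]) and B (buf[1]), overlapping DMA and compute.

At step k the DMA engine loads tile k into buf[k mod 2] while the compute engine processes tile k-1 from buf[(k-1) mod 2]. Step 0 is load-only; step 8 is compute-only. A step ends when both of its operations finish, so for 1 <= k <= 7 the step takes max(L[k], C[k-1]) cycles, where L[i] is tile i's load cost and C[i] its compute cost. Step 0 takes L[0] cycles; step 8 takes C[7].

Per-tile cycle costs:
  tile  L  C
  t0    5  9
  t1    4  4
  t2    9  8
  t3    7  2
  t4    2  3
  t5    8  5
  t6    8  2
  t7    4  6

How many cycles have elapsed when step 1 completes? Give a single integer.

step 0: L[0]=5 → dur=5, Σ=5 | A=load:t0 B=idle [load-only]
step 1: L[1]=4 C[0]=9 → dur=9, Σ=14 | A=compute:t0 B=load:t1 [compute-bound]
step 2: L[2]=9 C[1]=4 → dur=9, Σ=23 | A=load:t2 B=compute:t1 [load-bound]
step 3: L[3]=7 C[2]=8 → dur=8, Σ=31 | A=compute:t2 B=load:t3 [compute-bound]
step 4: L[4]=2 C[3]=2 → dur=2, Σ=33 | A=load:t4 B=compute:t3 [tied]
step 5: L[5]=8 C[4]=3 → dur=8, Σ=41 | A=compute:t4 B=load:t5 [load-bound]
step 6: L[6]=8 C[5]=5 → dur=8, Σ=49 | A=load:t6 B=compute:t5 [load-bound]
step 7: L[7]=4 C[6]=2 → dur=4, Σ=53 | A=compute:t6 B=load:t7 [load-bound]
step 8: C[7]=6 → dur=6, Σ=59 | A=idle B=compute:t7 [compute-only]

end_cycle[1] = 14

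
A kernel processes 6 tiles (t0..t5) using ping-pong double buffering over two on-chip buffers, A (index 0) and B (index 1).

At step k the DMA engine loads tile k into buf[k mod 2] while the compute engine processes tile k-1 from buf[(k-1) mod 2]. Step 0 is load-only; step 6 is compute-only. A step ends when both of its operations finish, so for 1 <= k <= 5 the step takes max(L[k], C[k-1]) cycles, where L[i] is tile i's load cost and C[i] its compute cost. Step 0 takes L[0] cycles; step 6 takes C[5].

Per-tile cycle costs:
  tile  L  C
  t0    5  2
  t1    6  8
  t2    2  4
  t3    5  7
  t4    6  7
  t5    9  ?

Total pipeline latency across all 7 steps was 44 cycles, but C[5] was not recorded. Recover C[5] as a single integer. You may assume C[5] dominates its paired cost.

step 0 | dur = L[0]=5 = 5
step 1 | dur = max(L[1]=6, C[0]=2) = 6
step 2 | dur = max(L[2]=2, C[1]=8) = 8
step 3 | dur = max(L[3]=5, C[2]=4) = 5
step 4 | dur = max(L[4]=6, C[3]=7) = 7
step 5 | dur = max(L[5]=9, C[4]=7) = 9
step 6 | dur = C[5]=? = C[5]  (unknown; binding)
sum of known step durations = 40
dur[6] = total - known = 44 - 40 = 4
C[5] is the binding max in step 6, so C[5] = dur[6] = 4

C[5] = 4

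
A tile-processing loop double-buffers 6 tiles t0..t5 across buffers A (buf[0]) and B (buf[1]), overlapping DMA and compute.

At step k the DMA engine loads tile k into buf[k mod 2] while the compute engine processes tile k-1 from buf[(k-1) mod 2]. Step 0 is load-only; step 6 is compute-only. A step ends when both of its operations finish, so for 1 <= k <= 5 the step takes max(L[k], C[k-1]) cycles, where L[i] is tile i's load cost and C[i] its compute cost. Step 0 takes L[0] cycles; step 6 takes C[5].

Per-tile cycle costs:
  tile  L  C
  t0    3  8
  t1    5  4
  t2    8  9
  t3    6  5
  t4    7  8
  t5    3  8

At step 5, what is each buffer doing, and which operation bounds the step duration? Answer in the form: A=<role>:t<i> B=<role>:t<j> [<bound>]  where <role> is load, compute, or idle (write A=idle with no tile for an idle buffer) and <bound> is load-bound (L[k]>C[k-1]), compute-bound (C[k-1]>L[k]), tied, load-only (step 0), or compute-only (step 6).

step 5: A=compute:t4 B=load:t5 [compute-bound]

k=0 load=t0/3c comp=- wait=3 total=3
k=1 load=t1/5c comp=t0/8c wait=8 total=11
k=2 load=t2/8c comp=t1/4c wait=8 total=19
k=3 load=t3/6c comp=t2/9c wait=9 total=28
k=4 load=t4/7c comp=t3/5c wait=7 total=35
k=5 load=t5/3c comp=t4/8c wait=8 total=43
k=6 load=- comp=t5/8c wait=8 total=51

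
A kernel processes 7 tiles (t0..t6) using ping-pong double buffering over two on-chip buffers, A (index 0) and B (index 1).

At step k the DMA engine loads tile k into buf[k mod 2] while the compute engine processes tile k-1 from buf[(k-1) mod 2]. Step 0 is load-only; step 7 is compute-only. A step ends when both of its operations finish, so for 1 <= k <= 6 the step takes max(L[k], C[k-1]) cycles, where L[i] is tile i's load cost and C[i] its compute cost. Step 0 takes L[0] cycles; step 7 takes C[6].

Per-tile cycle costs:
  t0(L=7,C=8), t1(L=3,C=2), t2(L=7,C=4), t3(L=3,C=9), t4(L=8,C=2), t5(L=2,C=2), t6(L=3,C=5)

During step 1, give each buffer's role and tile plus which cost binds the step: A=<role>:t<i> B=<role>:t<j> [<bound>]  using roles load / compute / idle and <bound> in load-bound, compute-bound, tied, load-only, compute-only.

step 1: A=compute:t0 B=load:t1 [compute-bound]

step 0: L[0]=7 → dur=7, Σ=7 | A=load:t0 B=idle [load-only]
step 1: L[1]=3 C[0]=8 → dur=8, Σ=15 | A=compute:t0 B=load:t1 [compute-bound]
step 2: L[2]=7 C[1]=2 → dur=7, Σ=22 | A=load:t2 B=compute:t1 [load-bound]
step 3: L[3]=3 C[2]=4 → dur=4, Σ=26 | A=compute:t2 B=load:t3 [compute-bound]
step 4: L[4]=8 C[3]=9 → dur=9, Σ=35 | A=load:t4 B=compute:t3 [compute-bound]
step 5: L[5]=2 C[4]=2 → dur=2, Σ=37 | A=compute:t4 B=load:t5 [tied]
step 6: L[6]=3 C[5]=2 → dur=3, Σ=40 | A=load:t6 B=compute:t5 [load-bound]
step 7: C[6]=5 → dur=5, Σ=45 | A=compute:t6 B=idle [compute-only]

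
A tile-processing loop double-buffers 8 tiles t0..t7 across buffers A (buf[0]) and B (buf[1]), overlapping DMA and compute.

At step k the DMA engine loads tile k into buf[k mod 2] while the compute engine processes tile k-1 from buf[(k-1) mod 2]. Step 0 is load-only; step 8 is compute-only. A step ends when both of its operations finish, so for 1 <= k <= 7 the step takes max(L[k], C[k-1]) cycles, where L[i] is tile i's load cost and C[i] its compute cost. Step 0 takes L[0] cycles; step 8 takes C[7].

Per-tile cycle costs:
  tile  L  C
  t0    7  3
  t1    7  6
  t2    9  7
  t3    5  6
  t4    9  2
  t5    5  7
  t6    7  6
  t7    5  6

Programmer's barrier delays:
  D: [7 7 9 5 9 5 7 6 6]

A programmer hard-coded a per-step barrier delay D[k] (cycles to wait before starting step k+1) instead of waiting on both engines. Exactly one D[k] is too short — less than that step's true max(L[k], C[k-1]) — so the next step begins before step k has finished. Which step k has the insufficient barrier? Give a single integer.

k=0 barrier L[0]=7→7c, D[0]=7 ok
k=1 barrier max(L[1]=7,C[0]=3)→7c, D[1]=7 ok
k=2 barrier max(L[2]=9,C[1]=6)→9c, D[2]=9 ok
k=3 barrier max(L[3]=5,C[2]=7)→7c, D[3]=5 SHORT
k=4 barrier max(L[4]=9,C[3]=6)→9c, D[4]=9 ok
k=5 barrier max(L[5]=5,C[4]=2)→5c, D[5]=5 ok
k=6 barrier max(L[6]=7,C[5]=7)→7c, D[6]=7 ok
k=7 barrier max(L[7]=5,C[6]=6)→6c, D[7]=6 ok
k=8 barrier C[7]=6→6c, D[8]=6 ok

hazard at step 3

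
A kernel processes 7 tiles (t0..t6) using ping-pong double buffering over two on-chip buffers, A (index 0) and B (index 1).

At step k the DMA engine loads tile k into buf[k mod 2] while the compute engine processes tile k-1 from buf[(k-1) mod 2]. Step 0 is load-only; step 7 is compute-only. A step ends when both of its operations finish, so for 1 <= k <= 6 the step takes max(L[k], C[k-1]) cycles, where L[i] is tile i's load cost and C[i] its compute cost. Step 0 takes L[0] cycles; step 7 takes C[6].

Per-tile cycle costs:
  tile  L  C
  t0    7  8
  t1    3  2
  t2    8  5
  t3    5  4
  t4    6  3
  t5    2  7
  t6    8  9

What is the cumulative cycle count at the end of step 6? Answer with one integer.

end_cycle[6] = 45

step 0: L[0]=7 → dur=7, Σ=7 | A=load:t0 B=idle [load-only]
step 1: L[1]=3 C[0]=8 → dur=8, Σ=15 | A=compute:t0 B=load:t1 [compute-bound]
step 2: L[2]=8 C[1]=2 → dur=8, Σ=23 | A=load:t2 B=compute:t1 [load-bound]
step 3: L[3]=5 C[2]=5 → dur=5, Σ=28 | A=compute:t2 B=load:t3 [tied]
step 4: L[4]=6 C[3]=4 → dur=6, Σ=34 | A=load:t4 B=compute:t3 [load-bound]
step 5: L[5]=2 C[4]=3 → dur=3, Σ=37 | A=compute:t4 B=load:t5 [compute-bound]
step 6: L[6]=8 C[5]=7 → dur=8, Σ=45 | A=load:t6 B=compute:t5 [load-bound]
step 7: C[6]=9 → dur=9, Σ=54 | A=compute:t6 B=idle [compute-only]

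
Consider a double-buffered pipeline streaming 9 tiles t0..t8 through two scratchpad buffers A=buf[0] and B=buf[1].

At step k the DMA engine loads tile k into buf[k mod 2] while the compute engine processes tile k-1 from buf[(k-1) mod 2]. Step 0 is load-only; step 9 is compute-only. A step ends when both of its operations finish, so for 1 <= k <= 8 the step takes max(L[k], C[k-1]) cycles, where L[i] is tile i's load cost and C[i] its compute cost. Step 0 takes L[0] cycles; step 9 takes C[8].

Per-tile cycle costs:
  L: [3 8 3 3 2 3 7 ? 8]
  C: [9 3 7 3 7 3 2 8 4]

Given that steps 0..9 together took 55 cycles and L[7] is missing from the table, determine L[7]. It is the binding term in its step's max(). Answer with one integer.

step 0: dur = L[0]=3 = 3
step 1: dur = max(L[1]=8, C[0]=9) = 9
step 2: dur = max(L[2]=3, C[1]=3) = 3
step 3: dur = max(L[3]=3, C[2]=7) = 7
step 4: dur = max(L[4]=2, C[3]=3) = 3
step 5: dur = max(L[5]=3, C[4]=7) = 7
step 6: dur = max(L[6]=7, C[5]=3) = 7
step 7: dur = max(L[7]=?, C[6]=2) = L[7]  (unknown; binding)
step 8: dur = max(L[8]=8, C[7]=8) = 8
step 9: dur = C[8]=4 = 4
sum of known step durations = 51
dur[7] = total - known = 55 - 51 = 4
L[7] is the binding max in step 7, so L[7] = dur[7] = 4

L[7] = 4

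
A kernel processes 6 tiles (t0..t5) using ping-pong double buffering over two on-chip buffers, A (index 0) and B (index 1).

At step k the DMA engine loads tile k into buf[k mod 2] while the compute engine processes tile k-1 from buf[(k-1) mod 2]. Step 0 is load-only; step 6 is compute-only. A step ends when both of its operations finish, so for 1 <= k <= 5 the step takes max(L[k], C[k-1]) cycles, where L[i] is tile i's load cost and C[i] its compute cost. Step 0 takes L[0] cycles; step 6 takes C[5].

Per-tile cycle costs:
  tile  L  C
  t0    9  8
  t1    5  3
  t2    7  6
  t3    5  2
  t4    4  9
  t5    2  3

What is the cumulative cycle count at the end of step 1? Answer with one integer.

end_cycle[1] = 17

k=0 load=t0/9c comp=- wait=9 total=9
k=1 load=t1/5c comp=t0/8c wait=8 total=17
k=2 load=t2/7c comp=t1/3c wait=7 total=24
k=3 load=t3/5c comp=t2/6c wait=6 total=30
k=4 load=t4/4c comp=t3/2c wait=4 total=34
k=5 load=t5/2c comp=t4/9c wait=9 total=43
k=6 load=- comp=t5/3c wait=3 total=46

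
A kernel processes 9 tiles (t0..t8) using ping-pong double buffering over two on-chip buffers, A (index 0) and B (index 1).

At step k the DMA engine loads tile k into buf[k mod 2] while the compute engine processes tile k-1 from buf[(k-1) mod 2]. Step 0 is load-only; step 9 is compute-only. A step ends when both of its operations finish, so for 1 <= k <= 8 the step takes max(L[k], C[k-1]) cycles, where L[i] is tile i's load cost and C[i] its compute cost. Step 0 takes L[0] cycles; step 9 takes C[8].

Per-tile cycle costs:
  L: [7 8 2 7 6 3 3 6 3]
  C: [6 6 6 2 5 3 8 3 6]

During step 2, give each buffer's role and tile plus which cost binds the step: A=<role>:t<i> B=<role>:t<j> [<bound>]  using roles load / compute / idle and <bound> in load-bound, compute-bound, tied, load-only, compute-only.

step 2: A=load:t2 B=compute:t1 [compute-bound]

[0] DMA t0→A (7c) ∥ CU idle ⇒ 7c, clock 7
[1] DMA t1→B (8c) ∥ CU A:t0 (6c) ⇒ 8c, clock 15
[2] DMA t2→A (2c) ∥ CU B:t1 (6c) ⇒ 6c, clock 21
[3] DMA t3→B (7c) ∥ CU A:t2 (6c) ⇒ 7c, clock 28
[4] DMA t4→A (6c) ∥ CU B:t3 (2c) ⇒ 6c, clock 34
[5] DMA t5→B (3c) ∥ CU A:t4 (5c) ⇒ 5c, clock 39
[6] DMA t6→A (3c) ∥ CU B:t5 (3c) ⇒ 3c, clock 42
[7] DMA t7→B (6c) ∥ CU A:t6 (8c) ⇒ 8c, clock 50
[8] DMA t8→A (3c) ∥ CU B:t7 (3c) ⇒ 3c, clock 53
[9] DMA idle ∥ CU A:t8 (6c) ⇒ 6c, clock 59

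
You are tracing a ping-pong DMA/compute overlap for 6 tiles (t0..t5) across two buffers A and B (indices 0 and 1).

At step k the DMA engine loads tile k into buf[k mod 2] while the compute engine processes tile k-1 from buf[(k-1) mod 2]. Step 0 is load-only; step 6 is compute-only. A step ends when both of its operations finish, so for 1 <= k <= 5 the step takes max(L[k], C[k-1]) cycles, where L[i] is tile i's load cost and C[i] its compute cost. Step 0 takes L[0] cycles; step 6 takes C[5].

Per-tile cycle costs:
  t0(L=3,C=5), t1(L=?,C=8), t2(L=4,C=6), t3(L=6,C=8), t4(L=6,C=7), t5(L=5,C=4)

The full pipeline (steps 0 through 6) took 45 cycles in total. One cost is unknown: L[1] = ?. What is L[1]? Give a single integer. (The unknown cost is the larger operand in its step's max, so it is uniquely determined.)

L[1] = 9

step 0 | dur = L[0]=3 = 3
step 1 | dur = max(L[1]=?, C[0]=5) = L[1]  (unknown; binding)
step 2 | dur = max(L[2]=4, C[1]=8) = 8
step 3 | dur = max(L[3]=6, C[2]=6) = 6
step 4 | dur = max(L[4]=6, C[3]=8) = 8
step 5 | dur = max(L[5]=5, C[4]=7) = 7
step 6 | dur = C[5]=4 = 4
sum of known step durations = 36
dur[1] = total - known = 45 - 36 = 9
L[1] is the binding max in step 1, so L[1] = dur[1] = 9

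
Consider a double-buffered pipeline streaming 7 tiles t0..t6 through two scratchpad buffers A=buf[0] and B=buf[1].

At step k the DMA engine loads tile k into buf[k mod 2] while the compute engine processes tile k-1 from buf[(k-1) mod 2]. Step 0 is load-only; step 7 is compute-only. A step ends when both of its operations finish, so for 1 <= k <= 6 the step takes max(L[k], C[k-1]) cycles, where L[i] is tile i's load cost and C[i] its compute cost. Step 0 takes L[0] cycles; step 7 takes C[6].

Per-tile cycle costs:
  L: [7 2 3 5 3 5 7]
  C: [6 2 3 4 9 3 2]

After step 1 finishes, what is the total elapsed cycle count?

end_cycle[1] = 13

[0] DMA t0→A (7c) ∥ CU idle ⇒ 7c, clock 7
[1] DMA t1→B (2c) ∥ CU A:t0 (6c) ⇒ 6c, clock 13
[2] DMA t2→A (3c) ∥ CU B:t1 (2c) ⇒ 3c, clock 16
[3] DMA t3→B (5c) ∥ CU A:t2 (3c) ⇒ 5c, clock 21
[4] DMA t4→A (3c) ∥ CU B:t3 (4c) ⇒ 4c, clock 25
[5] DMA t5→B (5c) ∥ CU A:t4 (9c) ⇒ 9c, clock 34
[6] DMA t6→A (7c) ∥ CU B:t5 (3c) ⇒ 7c, clock 41
[7] DMA idle ∥ CU A:t6 (2c) ⇒ 2c, clock 43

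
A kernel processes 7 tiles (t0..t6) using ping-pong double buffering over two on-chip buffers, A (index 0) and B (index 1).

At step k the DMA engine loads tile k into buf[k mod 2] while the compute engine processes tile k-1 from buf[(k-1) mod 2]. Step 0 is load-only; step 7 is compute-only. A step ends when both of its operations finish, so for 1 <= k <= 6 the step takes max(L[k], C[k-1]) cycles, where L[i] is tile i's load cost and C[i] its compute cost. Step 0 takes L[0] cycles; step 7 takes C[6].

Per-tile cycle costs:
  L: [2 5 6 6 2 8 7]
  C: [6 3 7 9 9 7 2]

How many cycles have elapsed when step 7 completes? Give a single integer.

end_cycle[7] = 48

step 0: L[0]=2 → dur=2, Σ=2 | A=load:t0 B=idle [load-only]
step 1: L[1]=5 C[0]=6 → dur=6, Σ=8 | A=compute:t0 B=load:t1 [compute-bound]
step 2: L[2]=6 C[1]=3 → dur=6, Σ=14 | A=load:t2 B=compute:t1 [load-bound]
step 3: L[3]=6 C[2]=7 → dur=7, Σ=21 | A=compute:t2 B=load:t3 [compute-bound]
step 4: L[4]=2 C[3]=9 → dur=9, Σ=30 | A=load:t4 B=compute:t3 [compute-bound]
step 5: L[5]=8 C[4]=9 → dur=9, Σ=39 | A=compute:t4 B=load:t5 [compute-bound]
step 6: L[6]=7 C[5]=7 → dur=7, Σ=46 | A=load:t6 B=compute:t5 [tied]
step 7: C[6]=2 → dur=2, Σ=48 | A=compute:t6 B=idle [compute-only]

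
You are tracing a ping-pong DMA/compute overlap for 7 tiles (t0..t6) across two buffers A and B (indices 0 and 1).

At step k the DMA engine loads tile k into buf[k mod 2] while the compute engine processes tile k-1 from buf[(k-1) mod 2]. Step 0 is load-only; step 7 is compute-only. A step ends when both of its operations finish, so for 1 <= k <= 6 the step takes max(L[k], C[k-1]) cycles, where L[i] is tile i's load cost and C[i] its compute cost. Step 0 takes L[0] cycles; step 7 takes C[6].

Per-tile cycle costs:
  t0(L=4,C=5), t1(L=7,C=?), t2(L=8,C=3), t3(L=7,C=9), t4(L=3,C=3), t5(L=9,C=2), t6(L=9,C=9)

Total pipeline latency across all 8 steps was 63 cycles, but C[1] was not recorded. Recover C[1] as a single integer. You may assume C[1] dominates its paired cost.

C[1] = 9

step 0 = dur = L[0]=4 = 4
step 1 = dur = max(L[1]=7, C[0]=5) = 7
step 2 = dur = max(L[2]=8, C[1]=?) = C[1]  (unknown; binding)
step 3 = dur = max(L[3]=7, C[2]=3) = 7
step 4 = dur = max(L[4]=3, C[3]=9) = 9
step 5 = dur = max(L[5]=9, C[4]=3) = 9
step 6 = dur = max(L[6]=9, C[5]=2) = 9
step 7 = dur = C[6]=9 = 9
sum of known step durations = 54
dur[2] = total - known = 63 - 54 = 9
C[1] is the binding max in step 2, so C[1] = dur[2] = 9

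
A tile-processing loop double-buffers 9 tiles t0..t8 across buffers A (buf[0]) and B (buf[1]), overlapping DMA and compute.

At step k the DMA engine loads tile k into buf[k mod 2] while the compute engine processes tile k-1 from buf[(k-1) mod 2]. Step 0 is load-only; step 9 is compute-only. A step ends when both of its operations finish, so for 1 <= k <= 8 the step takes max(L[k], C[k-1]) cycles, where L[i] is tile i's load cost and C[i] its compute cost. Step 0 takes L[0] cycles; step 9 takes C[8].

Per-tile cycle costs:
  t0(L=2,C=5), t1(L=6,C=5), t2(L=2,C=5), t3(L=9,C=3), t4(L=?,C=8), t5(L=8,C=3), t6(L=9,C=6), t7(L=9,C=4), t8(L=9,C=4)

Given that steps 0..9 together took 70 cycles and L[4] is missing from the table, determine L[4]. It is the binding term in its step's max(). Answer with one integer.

L[4] = 9

step 0 → dur = L[0]=2 = 2
step 1 → dur = max(L[1]=6, C[0]=5) = 6
step 2 → dur = max(L[2]=2, C[1]=5) = 5
step 3 → dur = max(L[3]=9, C[2]=5) = 9
step 4 → dur = max(L[4]=?, C[3]=3) = L[4]  (unknown; binding)
step 5 → dur = max(L[5]=8, C[4]=8) = 8
step 6 → dur = max(L[6]=9, C[5]=3) = 9
step 7 → dur = max(L[7]=9, C[6]=6) = 9
step 8 → dur = max(L[8]=9, C[7]=4) = 9
step 9 → dur = C[8]=4 = 4
sum of known step durations = 61
dur[4] = total - known = 70 - 61 = 9
L[4] is the binding max in step 4, so L[4] = dur[4] = 9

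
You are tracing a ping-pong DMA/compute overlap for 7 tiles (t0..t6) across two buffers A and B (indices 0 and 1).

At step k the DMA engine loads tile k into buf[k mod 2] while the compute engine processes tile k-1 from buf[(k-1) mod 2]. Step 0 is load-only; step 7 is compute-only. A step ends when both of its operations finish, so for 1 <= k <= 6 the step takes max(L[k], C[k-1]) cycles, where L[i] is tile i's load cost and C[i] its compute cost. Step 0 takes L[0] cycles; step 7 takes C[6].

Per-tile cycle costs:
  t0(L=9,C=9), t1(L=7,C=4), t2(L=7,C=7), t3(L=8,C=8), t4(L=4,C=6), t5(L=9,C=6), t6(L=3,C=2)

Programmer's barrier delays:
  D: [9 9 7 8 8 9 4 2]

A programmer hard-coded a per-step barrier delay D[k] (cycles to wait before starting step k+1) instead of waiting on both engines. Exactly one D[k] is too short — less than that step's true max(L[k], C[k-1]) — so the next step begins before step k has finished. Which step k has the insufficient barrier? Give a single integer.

hazard at step 6

k=0 barrier L[0]=9→9c, D[0]=9 ok
k=1 barrier max(L[1]=7,C[0]=9)→9c, D[1]=9 ok
k=2 barrier max(L[2]=7,C[1]=4)→7c, D[2]=7 ok
k=3 barrier max(L[3]=8,C[2]=7)→8c, D[3]=8 ok
k=4 barrier max(L[4]=4,C[3]=8)→8c, D[4]=8 ok
k=5 barrier max(L[5]=9,C[4]=6)→9c, D[5]=9 ok
k=6 barrier max(L[6]=3,C[5]=6)→6c, D[6]=4 SHORT
k=7 barrier C[6]=2→2c, D[7]=2 ok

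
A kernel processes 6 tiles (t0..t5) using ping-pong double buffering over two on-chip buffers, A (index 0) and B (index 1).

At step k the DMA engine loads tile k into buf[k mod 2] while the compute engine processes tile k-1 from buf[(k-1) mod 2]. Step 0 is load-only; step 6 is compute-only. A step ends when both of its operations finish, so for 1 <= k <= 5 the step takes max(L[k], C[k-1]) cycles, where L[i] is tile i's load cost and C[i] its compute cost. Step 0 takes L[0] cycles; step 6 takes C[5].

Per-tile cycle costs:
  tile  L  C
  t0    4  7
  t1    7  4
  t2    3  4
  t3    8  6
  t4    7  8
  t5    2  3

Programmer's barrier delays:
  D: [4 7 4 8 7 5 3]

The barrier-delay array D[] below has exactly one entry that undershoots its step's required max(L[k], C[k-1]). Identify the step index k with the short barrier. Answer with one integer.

hazard at step 5

[0] required=L[0]=4=4 vs D=4 ok
[1] required=max(L[1]=7,C[0]=7)=7 vs D=7 ok
[2] required=max(L[2]=3,C[1]=4)=4 vs D=4 ok
[3] required=max(L[3]=8,C[2]=4)=8 vs D=8 ok
[4] required=max(L[4]=7,C[3]=6)=7 vs D=7 ok
[5] required=max(L[5]=2,C[4]=8)=8 vs D=5 SHORT
[6] required=C[5]=3=3 vs D=3 ok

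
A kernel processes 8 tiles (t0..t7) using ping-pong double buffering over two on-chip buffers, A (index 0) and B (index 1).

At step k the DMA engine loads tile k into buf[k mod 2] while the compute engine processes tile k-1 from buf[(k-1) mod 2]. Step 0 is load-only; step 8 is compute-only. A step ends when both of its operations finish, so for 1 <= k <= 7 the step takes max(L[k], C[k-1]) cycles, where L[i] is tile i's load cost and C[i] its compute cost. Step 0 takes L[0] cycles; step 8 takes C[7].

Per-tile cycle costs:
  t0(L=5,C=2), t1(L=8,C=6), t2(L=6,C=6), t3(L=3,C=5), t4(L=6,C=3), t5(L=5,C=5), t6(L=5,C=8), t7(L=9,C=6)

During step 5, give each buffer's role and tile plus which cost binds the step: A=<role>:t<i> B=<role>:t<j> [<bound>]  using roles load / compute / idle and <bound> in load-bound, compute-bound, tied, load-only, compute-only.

k=0 load=t0/5c comp=- wait=5 total=5
k=1 load=t1/8c comp=t0/2c wait=8 total=13
k=2 load=t2/6c comp=t1/6c wait=6 total=19
k=3 load=t3/3c comp=t2/6c wait=6 total=25
k=4 load=t4/6c comp=t3/5c wait=6 total=31
k=5 load=t5/5c comp=t4/3c wait=5 total=36
k=6 load=t6/5c comp=t5/5c wait=5 total=41
k=7 load=t7/9c comp=t6/8c wait=9 total=50
k=8 load=- comp=t7/6c wait=6 total=56

step 5: A=compute:t4 B=load:t5 [load-bound]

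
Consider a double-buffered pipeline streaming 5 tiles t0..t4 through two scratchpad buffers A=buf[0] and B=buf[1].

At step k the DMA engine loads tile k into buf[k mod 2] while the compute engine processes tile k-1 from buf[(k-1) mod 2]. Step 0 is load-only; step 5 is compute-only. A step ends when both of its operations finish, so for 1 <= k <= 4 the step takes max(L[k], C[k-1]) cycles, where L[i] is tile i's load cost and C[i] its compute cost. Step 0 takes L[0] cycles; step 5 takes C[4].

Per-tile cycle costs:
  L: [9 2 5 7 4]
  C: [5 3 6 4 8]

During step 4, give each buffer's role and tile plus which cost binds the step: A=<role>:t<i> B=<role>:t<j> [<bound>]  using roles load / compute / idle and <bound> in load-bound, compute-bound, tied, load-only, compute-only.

[0] DMA t0→A (9c) ∥ CU idle ⇒ 9c, clock 9
[1] DMA t1→B (2c) ∥ CU A:t0 (5c) ⇒ 5c, clock 14
[2] DMA t2→A (5c) ∥ CU B:t1 (3c) ⇒ 5c, clock 19
[3] DMA t3→B (7c) ∥ CU A:t2 (6c) ⇒ 7c, clock 26
[4] DMA t4→A (4c) ∥ CU B:t3 (4c) ⇒ 4c, clock 30
[5] DMA idle ∥ CU A:t4 (8c) ⇒ 8c, clock 38

step 4: A=load:t4 B=compute:t3 [tied]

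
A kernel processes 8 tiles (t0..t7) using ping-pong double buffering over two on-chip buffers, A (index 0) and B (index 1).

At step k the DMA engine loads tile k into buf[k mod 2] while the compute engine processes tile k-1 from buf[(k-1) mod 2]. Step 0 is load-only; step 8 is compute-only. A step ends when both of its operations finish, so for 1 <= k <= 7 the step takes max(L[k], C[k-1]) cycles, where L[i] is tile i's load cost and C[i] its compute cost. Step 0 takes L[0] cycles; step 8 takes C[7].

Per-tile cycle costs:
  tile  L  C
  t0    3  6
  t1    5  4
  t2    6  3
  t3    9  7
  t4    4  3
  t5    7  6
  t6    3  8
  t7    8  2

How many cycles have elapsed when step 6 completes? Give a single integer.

end_cycle[6] = 44

[0] DMA t0→A (3c) ∥ CU idle ⇒ 3c, clock 3
[1] DMA t1→B (5c) ∥ CU A:t0 (6c) ⇒ 6c, clock 9
[2] DMA t2→A (6c) ∥ CU B:t1 (4c) ⇒ 6c, clock 15
[3] DMA t3→B (9c) ∥ CU A:t2 (3c) ⇒ 9c, clock 24
[4] DMA t4→A (4c) ∥ CU B:t3 (7c) ⇒ 7c, clock 31
[5] DMA t5→B (7c) ∥ CU A:t4 (3c) ⇒ 7c, clock 38
[6] DMA t6→A (3c) ∥ CU B:t5 (6c) ⇒ 6c, clock 44
[7] DMA t7→B (8c) ∥ CU A:t6 (8c) ⇒ 8c, clock 52
[8] DMA idle ∥ CU B:t7 (2c) ⇒ 2c, clock 54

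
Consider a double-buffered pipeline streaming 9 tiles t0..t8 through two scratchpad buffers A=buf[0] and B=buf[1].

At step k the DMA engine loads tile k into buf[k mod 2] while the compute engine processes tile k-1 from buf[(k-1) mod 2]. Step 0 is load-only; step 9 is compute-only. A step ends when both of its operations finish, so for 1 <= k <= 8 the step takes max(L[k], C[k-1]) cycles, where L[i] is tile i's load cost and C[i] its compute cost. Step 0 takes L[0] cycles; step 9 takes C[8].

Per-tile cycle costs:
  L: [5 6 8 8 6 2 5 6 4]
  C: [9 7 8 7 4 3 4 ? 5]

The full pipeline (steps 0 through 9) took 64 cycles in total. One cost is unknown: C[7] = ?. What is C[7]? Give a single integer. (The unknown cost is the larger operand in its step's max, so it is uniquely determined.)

C[7] = 7

step 0 → dur = L[0]=5 = 5
step 1 → dur = max(L[1]=6, C[0]=9) = 9
step 2 → dur = max(L[2]=8, C[1]=7) = 8
step 3 → dur = max(L[3]=8, C[2]=8) = 8
step 4 → dur = max(L[4]=6, C[3]=7) = 7
step 5 → dur = max(L[5]=2, C[4]=4) = 4
step 6 → dur = max(L[6]=5, C[5]=3) = 5
step 7 → dur = max(L[7]=6, C[6]=4) = 6
step 8 → dur = max(L[8]=4, C[7]=?) = C[7]  (unknown; binding)
step 9 → dur = C[8]=5 = 5
sum of known step durations = 57
dur[8] = total - known = 64 - 57 = 7
C[7] is the binding max in step 8, so C[7] = dur[8] = 7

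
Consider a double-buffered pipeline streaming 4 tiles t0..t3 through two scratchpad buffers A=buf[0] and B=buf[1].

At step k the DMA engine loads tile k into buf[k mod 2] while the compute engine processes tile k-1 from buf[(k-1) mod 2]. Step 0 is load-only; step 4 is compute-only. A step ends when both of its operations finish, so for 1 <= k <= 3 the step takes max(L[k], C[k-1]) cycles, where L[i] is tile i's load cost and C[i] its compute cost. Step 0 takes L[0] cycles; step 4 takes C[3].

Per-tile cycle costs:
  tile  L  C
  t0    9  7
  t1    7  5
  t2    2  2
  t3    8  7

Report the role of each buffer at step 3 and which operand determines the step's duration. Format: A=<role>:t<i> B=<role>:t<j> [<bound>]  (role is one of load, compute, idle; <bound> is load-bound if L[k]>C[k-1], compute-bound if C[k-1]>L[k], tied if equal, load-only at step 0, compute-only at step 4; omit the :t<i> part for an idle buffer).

  0. 9=9c; end=9; A:t0 B:-
  1. max(7,7)=7c; end=16; A:t0 B:t1
  2. max(2,5)=5c; end=21; A:t2 B:t1
  3. max(8,2)=8c; end=29; A:t2 B:t3
  4. 7=7c; end=36; A:t2 B:t3

step 3: A=compute:t2 B=load:t3 [load-bound]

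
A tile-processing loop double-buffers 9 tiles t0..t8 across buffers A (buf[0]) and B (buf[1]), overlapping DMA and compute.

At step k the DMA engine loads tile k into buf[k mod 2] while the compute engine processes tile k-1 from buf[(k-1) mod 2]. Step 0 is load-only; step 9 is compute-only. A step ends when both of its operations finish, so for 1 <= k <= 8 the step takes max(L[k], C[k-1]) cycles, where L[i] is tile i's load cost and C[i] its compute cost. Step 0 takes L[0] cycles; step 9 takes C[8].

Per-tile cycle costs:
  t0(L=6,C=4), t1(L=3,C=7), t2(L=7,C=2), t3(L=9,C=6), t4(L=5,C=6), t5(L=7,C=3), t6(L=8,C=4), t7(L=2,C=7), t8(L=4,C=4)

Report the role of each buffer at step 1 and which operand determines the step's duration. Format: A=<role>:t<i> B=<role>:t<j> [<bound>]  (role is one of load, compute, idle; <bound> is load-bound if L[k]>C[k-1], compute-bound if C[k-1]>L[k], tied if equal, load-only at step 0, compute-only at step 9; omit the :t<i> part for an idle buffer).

step 1: A=compute:t0 B=load:t1 [compute-bound]

k=0 load=t0/6c comp=- wait=6 total=6
k=1 load=t1/3c comp=t0/4c wait=4 total=10
k=2 load=t2/7c comp=t1/7c wait=7 total=17
k=3 load=t3/9c comp=t2/2c wait=9 total=26
k=4 load=t4/5c comp=t3/6c wait=6 total=32
k=5 load=t5/7c comp=t4/6c wait=7 total=39
k=6 load=t6/8c comp=t5/3c wait=8 total=47
k=7 load=t7/2c comp=t6/4c wait=4 total=51
k=8 load=t8/4c comp=t7/7c wait=7 total=58
k=9 load=- comp=t8/4c wait=4 total=62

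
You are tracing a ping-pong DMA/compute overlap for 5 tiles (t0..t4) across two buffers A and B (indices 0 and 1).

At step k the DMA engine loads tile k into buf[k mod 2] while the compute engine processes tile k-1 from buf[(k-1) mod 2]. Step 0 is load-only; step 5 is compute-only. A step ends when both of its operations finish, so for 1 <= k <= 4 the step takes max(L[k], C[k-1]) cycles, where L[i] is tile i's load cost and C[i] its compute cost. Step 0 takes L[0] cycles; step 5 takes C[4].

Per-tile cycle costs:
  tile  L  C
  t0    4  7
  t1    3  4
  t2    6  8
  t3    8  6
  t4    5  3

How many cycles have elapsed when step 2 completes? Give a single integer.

  0. 4=4c; end=4; A:t0 B:-
  1. max(3,7)=7c; end=11; A:t0 B:t1
  2. max(6,4)=6c; end=17; A:t2 B:t1
  3. max(8,8)=8c; end=25; A:t2 B:t3
  4. max(5,6)=6c; end=31; A:t4 B:t3
  5. 3=3c; end=34; A:t4 B:t3

end_cycle[2] = 17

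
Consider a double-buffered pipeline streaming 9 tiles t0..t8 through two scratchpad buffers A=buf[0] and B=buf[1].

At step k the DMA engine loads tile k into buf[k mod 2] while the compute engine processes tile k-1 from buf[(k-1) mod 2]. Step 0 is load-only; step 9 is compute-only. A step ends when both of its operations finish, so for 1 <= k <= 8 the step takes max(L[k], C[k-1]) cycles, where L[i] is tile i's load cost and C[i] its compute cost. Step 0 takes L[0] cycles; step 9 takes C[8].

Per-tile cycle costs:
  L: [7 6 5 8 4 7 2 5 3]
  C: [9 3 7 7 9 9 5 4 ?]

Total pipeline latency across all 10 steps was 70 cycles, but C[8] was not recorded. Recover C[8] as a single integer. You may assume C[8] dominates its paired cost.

step 0: dur = L[0]=7 = 7
step 1: dur = max(L[1]=6, C[0]=9) = 9
step 2: dur = max(L[2]=5, C[1]=3) = 5
step 3: dur = max(L[3]=8, C[2]=7) = 8
step 4: dur = max(L[4]=4, C[3]=7) = 7
step 5: dur = max(L[5]=7, C[4]=9) = 9
step 6: dur = max(L[6]=2, C[5]=9) = 9
step 7: dur = max(L[7]=5, C[6]=5) = 5
step 8: dur = max(L[8]=3, C[7]=4) = 4
step 9: dur = C[8]=? = C[8]  (unknown; binding)
sum of known step durations = 63
dur[9] = total - known = 70 - 63 = 7
C[8] is the binding max in step 9, so C[8] = dur[9] = 7

C[8] = 7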